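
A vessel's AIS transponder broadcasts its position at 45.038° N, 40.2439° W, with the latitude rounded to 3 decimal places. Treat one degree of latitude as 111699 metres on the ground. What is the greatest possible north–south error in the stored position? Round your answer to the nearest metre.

Rounding to 3 decimal places leaves the latitude within ±0.0005° of the true value.
Along the meridian that is 0.0005° × 111699 m/° = 55.8495 m.

56 metres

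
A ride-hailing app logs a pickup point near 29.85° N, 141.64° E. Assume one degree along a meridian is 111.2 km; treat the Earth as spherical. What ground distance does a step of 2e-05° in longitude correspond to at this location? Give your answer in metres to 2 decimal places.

1.93 metres

2e-05° of longitude at 29.85° is 2e-05 × 111200 × cos 29.85° ≈ 2e-05 × 96447.3 = 1.92895 m.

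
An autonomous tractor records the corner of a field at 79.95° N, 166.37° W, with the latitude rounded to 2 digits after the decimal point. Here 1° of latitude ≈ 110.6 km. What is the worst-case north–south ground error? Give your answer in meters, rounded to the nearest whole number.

Rounding to 2 decimal places leaves the latitude within ±0.005° of the true value.
Along the meridian that is 0.005° × 110600 m/° = 553 m.

553 meters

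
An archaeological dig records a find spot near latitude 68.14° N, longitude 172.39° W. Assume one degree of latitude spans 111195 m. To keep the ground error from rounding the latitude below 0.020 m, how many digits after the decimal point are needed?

7

One degree of latitude covers 111195 m.
N decimal places → at most half a unit in the last place, 0.5 × 10⁻ᴺ° = 111195/2 × 10⁻ᴺ m.
Need 0.5 × 111195 × 10⁻ᴺ ≤ 0.020 → 10⁻ᴺ ≤ 3.597e-07, so N ≥ 6.44.
At 6 places the error can reach 0.0556 m, but 7 places keeps it to 0.00556 m.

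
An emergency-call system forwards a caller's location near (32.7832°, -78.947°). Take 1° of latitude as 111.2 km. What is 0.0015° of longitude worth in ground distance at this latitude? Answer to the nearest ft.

460 ft

At 32.7832° a degree of longitude is 111200 × cos 32.7832° ≈ 93488.7 m, so 0.0015° corresponds to 140.233 m.
In feet: 140.233 m ÷ 0.3048 ≈ 460.08 ft.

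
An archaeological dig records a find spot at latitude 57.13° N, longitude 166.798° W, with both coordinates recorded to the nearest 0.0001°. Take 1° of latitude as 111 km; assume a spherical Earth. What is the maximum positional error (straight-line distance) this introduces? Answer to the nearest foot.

21 feet

Rounding to 4 decimal places leaves each coordinate within ±5e-05° of the true value.
North–south component: 5e-05° × 111000 = 5.55 m.
E–W at 57.13°: 5e-05° × 111000 × cos 57.13° = 5e-05 × 111000 × 0.5427 ≈ 3.01218 m.
Worst case both components are at the extreme and orthogonal: √(5.55² + 3.01218²) ≈ 6.31472 m.
Converting: 6.31472 m × 3.2808 ft/m ≈ 20.718 ft.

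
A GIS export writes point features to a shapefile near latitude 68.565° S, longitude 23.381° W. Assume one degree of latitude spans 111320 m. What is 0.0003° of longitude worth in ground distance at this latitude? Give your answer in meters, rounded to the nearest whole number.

12 meters

At 68.565° a degree of longitude is 111320 × cos 68.565° ≈ 40681.4 m, so 0.0003° corresponds to 12.2044 m.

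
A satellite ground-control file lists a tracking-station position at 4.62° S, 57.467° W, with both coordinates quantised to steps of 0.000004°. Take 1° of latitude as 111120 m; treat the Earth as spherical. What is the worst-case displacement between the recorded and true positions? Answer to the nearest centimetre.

With a 0.000004° grid the true value lies within half a step, ±0.000004°/2 = ±2e-06°, of the stored one.
North–south component: 2e-06° × 111120 = 0.22224 m.
Longitude error → 2e-06 × 111120 × cos 4.62° = 2e-06 × 111120 × 0.9968 ≈ 0.221518 m.
The two errors are perpendicular, so the maximum displacement is √(0.22224² + 0.221518²) ≈ 0.313785 m.
That is 0.313785 m = 31.378 cm.

31 centimetres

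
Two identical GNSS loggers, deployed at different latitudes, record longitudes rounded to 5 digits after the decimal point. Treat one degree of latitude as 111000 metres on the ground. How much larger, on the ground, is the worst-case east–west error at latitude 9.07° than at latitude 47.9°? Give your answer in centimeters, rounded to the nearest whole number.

Rounding to 5 decimal places leaves the longitude within ±5e-06° of the true value.
Error at 9.07° = 5e-06° × 111000 × cos 9.07° ≈ 0.555 × 0.9875 = 0.54806 m.
At 47.9°: 5e-06° × 111000 × cos 47.9° = 5e-06 × 111000 × 0.6704 ≈ 0.37209 m.
So the lower-latitude error exceeds the higher by 0.54806 − 0.37209 = 0.17597 m.
That is 0.175974 m = 17.597 cm.

18 centimeters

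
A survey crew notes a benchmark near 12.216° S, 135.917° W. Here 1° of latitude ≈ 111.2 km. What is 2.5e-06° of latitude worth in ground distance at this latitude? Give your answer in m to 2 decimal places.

0.28 m

2.5e-06° × 111200 m/° = 0.278 m.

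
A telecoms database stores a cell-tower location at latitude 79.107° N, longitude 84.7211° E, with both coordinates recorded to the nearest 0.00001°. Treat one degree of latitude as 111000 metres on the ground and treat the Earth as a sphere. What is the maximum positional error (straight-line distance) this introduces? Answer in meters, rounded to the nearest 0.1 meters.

0.6 meters

Rounding to 5 decimal places leaves each coordinate within ±5e-06° of the true value.
North–south component: 5e-06° × 111000 = 0.555 m.
East–west component at 79.107°: 5e-06° × 111000 × cos 79.107° ≈ 5e-06 × 20976.3 ≈ 0.104881 m.
The two errors are perpendicular, so the maximum displacement is √(0.555² + 0.104881²) ≈ 0.564823 m.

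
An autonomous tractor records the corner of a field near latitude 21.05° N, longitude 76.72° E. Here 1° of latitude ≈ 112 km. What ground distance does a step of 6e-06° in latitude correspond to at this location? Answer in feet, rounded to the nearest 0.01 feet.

2.20 feet

6e-06° × 112000 m/° = 0.672 m.
Converting: 0.672 m × 3.2808 ft/m ≈ 2.2047 ft.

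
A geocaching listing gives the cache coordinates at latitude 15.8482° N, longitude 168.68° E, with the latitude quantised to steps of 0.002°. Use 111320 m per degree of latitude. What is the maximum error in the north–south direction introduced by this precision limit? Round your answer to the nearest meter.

111 meters

With a 0.002° grid the true value lies within half a step, ±0.002°/2 = ±0.001°, of the stored one.
North–south distance: 0.001° × 111320 m/° = 111.32 m.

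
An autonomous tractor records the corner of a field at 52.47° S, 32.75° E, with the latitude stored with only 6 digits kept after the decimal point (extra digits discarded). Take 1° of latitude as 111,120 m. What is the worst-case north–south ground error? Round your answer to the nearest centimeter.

Truncating at 6 decimal places can drop up to a full unit in the last place, so the latitude may be off by as much as 1e-06°.
So the N–S error is at most 1e-06 × 111120 = 0.11112 m.
That is 0.11112 m = 11.112 cm.

11 centimeters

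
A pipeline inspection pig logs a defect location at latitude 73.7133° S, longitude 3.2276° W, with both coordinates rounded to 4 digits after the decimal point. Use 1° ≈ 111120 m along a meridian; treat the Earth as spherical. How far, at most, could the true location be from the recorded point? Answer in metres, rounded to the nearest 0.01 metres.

Rounding to 4 decimal places leaves each coordinate within ±5e-05° of the true value.
North–south component: 5e-05° × 111120 = 5.556 m.
Longitude error → 5e-05 × 111120 × cos 73.7133° = 5e-05 × 111120 × 0.2804 ≈ 1.55815 m.
Combining orthogonally: (5.556² + 1.55815²)^½ ≈ 5.77035 m.

5.77 metres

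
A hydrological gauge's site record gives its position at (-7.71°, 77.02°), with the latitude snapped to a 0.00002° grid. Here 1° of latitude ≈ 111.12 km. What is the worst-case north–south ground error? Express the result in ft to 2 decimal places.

3.65 ft

With a 0.00002° grid the true value lies within half a step, ±0.00002°/2 = ±1e-05°, of the stored one.
Along the meridian that is 1e-05° × 111120 m/° = 1.1112 m.
In feet: 1.1112 m ÷ 0.3048 ≈ 3.6457 ft.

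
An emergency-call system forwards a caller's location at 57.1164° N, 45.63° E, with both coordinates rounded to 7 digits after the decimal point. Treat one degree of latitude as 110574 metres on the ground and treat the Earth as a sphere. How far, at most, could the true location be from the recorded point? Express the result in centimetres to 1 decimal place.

0.6 centimetres

Rounding to 7 decimal places leaves each coordinate within ±5e-08° of the true value.
N–S: 5e-08° × 110574 m/° = 0.0055287 m.
Longitude error → 5e-08 × 110574 × cos 57.1164° = 5e-08 × 110574 × 0.5429 ≈ 0.00300172 m.
Combining orthogonally: (0.0055287² + 0.00300172²)^½ ≈ 0.00629101 m.
That is 0.00629101 m = 0.6291 cm.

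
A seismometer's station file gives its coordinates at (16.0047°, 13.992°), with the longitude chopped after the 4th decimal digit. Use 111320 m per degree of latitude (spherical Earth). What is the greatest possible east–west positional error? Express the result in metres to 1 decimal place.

10.7 metres

Truncating at 4 decimal places can drop up to a full unit in the last place, so the longitude may be off by as much as 0.0001°.
One degree of longitude at 16.0047° is 111320 × cos 16.0047° ≈ 111320 × 0.9612 = 107005 m.
So at most 0.0001° × 107005 ≈ 10.7005 m east–west.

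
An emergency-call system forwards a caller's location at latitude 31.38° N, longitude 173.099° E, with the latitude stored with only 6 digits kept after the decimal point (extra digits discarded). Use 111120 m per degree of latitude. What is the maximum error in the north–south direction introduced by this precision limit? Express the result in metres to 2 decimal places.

0.11 metres

Truncating at 6 decimal places can drop up to a full unit in the last place, so the latitude may be off by as much as 1e-06°.
Along the meridian that is 1e-06° × 111120 m/° = 0.11112 m.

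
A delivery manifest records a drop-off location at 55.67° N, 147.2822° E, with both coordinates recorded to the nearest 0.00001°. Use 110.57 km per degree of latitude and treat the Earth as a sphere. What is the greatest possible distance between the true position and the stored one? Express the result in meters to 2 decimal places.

0.63 meters

Rounding to 5 decimal places leaves each coordinate within ±5e-06° of the true value.
North–south component: 5e-06° × 110570 = 0.55285 m.
East–west component at 55.67°: 5e-06° × 110570 × cos 55.67° ≈ 5e-06 × 62356.9 ≈ 0.311784 m.
Worst case both components are at the extreme and orthogonal: √(0.55285² + 0.311784²) ≈ 0.634707 m.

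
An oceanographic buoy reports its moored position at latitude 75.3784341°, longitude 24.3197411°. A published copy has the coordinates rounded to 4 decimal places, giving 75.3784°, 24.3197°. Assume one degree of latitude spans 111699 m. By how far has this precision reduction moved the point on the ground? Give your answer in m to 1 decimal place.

4.0 m

The latitude changed by +0.0000341° and the longitude by +0.0000411°.
North–south shift: 0.0000341 × 111699 = 3.80894 m.
E–W at 75.3784°: 0.0000411° × 111699 × cos 75.3784° = 0.0000411 × 111699 × 0.2524 ≈ 1.15888 m.
Distance: √(3.80894² + 1.15888²) ≈ 3.98133 m.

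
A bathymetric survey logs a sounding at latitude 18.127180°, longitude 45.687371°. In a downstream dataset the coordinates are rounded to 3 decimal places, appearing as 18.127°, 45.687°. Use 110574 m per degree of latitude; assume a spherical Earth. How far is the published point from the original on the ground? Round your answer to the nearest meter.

The latitude changed by +0.000180° and the longitude by +0.000371°.
N–S: 0.000180° × 110574 m/° = 19.9033 m.
East–west at this latitude: 0.000371° × 110574 × cos 18.127° ≈ 0.000371 × 105086 = 38.987 m.
Hypotenuse of the two orthogonal shifts: √(19.9033² + 38.987²) = 43.7736 m.

44 meters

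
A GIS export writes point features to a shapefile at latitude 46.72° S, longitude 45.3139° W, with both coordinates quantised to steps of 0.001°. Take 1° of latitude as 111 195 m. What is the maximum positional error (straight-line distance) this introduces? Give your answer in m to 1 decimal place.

67.4 m

With a 0.001° grid the true value lies within half a step, ±0.001°/2 = ±0.0005°, of the stored one.
Latitude error → 0.0005 × 111195 = 55.5975 m along the meridian.
Longitude error → 0.0005 × 111195 × cos 46.72° = 0.0005 × 111195 × 0.6856 ≈ 38.1157 m.
Worst case both components are at the extreme and orthogonal: √(55.5975² + 38.1157²) ≈ 67.4083 m.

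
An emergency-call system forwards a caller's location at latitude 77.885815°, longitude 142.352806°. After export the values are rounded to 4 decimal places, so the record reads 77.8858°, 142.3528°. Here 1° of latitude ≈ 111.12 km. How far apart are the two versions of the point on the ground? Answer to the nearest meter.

Δlat = 77.885815 − 77.8858 = +0.000015°; Δlon = 142.352806 − 142.3528 = +0.000006°.
N–S: 0.000015° × 111120 m/° = 1.6668 m.
E–W at 77.8858°: 0.000006° × 111120 × cos 77.8858° = 0.000006 × 111120 × 0.2099 ≈ 0.139918 m.
Hypotenuse of the two orthogonal shifts: √(1.6668² + 0.139918²) = 1.67266 m.

2 meters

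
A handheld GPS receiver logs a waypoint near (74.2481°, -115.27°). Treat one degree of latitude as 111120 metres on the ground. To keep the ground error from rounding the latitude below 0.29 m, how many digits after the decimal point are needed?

6 decimal places

One degree of latitude covers 111120 m.
Rounding to N decimal places gives at most 0.5 × 10⁻ᴺ degrees of error, i.e. 0.5 × 10⁻ᴺ × 111120 m.
Need 0.5 × 111120 × 10⁻ᴺ ≤ 0.29 → 10⁻ᴺ ≤ 5.220e-06, so N ≥ 5.28.
N = 5 would give 0.556 m (too coarse); N = 6 gives 0.0556 m ≤ 0.29 m.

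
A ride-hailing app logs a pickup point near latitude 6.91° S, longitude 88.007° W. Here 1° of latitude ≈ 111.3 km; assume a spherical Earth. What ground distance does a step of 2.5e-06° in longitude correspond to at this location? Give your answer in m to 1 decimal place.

0.3 m

2.5e-06° of longitude at 6.91° is 2.5e-06 × 111300 × cos 6.91° ≈ 2.5e-06 × 110492 = 0.276229 m.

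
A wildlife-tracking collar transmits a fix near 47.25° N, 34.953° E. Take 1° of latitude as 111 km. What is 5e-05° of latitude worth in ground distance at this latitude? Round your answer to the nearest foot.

18 feet

Along a meridian 5e-05° is 5e-05 × 111000 = 5.55 m.
In feet: 5.55 m ÷ 0.3048 ≈ 18.209 ft.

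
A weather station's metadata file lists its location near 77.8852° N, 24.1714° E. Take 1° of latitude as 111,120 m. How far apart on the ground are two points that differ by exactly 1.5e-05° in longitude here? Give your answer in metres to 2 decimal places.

At 77.8852° a degree of longitude is 111120 × cos 77.8852° ≈ 23320.9 m, so 1.5e-05° corresponds to 0.349813 m.

0.35 metres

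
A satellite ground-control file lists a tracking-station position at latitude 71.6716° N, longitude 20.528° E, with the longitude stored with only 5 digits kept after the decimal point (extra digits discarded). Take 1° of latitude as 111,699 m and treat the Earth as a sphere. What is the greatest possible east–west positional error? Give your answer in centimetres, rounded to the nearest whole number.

Truncating at 5 decimal places can drop up to a full unit in the last place, so the longitude may be off by as much as 1e-05°.
At latitude 71.6716° a degree of longitude spans 111699 m × cos 71.6716° = 111699 × 0.3145 ≈ 35125.2 m.
Maximum E–W displacement: 1e-05 × 35125.2 = 0.351252 m.
That is 0.351252 m = 35.125 cm.

35 centimetres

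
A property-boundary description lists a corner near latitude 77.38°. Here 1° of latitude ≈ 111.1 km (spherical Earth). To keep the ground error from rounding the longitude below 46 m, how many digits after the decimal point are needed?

At 77.38° one degree of longitude covers 111100 × cos 77.38° ≈ 111100 × 0.2185 ≈ 24273.6 m.
With N decimal places the half-ulp bound is 0.5·10⁻ᴺ°, or 0.5·10⁻ᴺ × 24273.6 m on the ground.
Need 0.5 × 24273.6 × 10⁻ᴺ ≤ 46 → 10⁻ᴺ ≤ 3.790e-03, so N ≥ 2.42.
At 2 places the error can reach 121 m, but 3 places keeps it to 12.1 m.

3 decimal places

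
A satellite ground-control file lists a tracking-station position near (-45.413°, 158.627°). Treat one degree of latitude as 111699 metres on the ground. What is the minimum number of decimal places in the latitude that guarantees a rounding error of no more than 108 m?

One degree of latitude covers 111699 m.
With N decimal places the half-ulp bound is 0.5·10⁻ᴺ°, or 0.5·10⁻ᴺ × 111699 m on the ground.
Need 0.5 × 111699 × 10⁻ᴺ ≤ 108 → 10⁻ᴺ ≤ 1.934e-03, so N ≥ 2.71.
So 3 decimal places suffice (55.8 m); 2 would allow up to 558 m.

3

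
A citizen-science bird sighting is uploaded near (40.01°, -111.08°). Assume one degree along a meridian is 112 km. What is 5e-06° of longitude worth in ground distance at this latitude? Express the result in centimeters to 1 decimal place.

At 40.01° a degree of longitude is 112000 × cos 40.01° ≈ 85784.4 m, so 5e-06° corresponds to 0.428922 m.
That is 0.428922 m = 42.892 cm.

42.9 centimeters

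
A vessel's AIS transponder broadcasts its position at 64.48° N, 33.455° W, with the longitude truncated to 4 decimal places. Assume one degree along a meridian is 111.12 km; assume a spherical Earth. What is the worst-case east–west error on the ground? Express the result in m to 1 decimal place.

4.8 m

Truncating at 4 decimal places can drop up to a full unit in the last place, so the longitude may be off by as much as 0.0001°.
Parallels shrink by cos φ, so at 64.48° a degree of longitude is 111120 × 0.4308 ≈ 47873.4 m.
So at most 0.0001° × 47873.4 ≈ 4.78734 m east–west.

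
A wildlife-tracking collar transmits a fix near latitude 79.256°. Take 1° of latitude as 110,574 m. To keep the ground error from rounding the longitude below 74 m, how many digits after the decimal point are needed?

3

At 79.256° one degree of longitude covers 110574 × cos 79.256° ≈ 110574 × 0.1864 ≈ 20613.3 m.
N decimal places → at most half a unit in the last place, 0.5 × 10⁻ᴺ° = 20613.3/2 × 10⁻ᴺ m.
Need 0.5 × 20613.3 × 10⁻ᴺ ≤ 74 → 10⁻ᴺ ≤ 7.180e-03, so N ≥ 2.14.
So 3 decimal places suffice (10.3 m); 2 would allow up to 103 m.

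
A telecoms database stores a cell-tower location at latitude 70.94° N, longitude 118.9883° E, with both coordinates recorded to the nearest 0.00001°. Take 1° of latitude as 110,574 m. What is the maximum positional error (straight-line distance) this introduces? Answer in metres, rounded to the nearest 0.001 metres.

0.582 metres

Rounding to 5 decimal places leaves each coordinate within ±5e-06° of the true value.
N–S: 5e-06° × 110574 m/° = 0.55287 m.
Longitude error → 5e-06 × 110574 × cos 70.94° = 5e-06 × 110574 × 0.3266 ≈ 0.180544 m.
The two errors are perpendicular, so the maximum displacement is √(0.55287² + 0.180544²) ≈ 0.581602 m.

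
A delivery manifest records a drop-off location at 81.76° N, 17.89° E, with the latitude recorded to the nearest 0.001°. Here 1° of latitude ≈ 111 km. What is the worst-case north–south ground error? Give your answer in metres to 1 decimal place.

55.5 metres

Rounding to 3 decimal places leaves the latitude within ±0.0005° of the true value.
So the N–S error is at most 0.0005 × 111000 = 55.5 m.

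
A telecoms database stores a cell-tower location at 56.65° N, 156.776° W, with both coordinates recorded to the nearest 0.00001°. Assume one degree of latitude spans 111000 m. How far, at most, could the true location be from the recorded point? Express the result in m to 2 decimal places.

Rounding to 5 decimal places leaves each coordinate within ±5e-06° of the true value.
Latitude error → 5e-06 × 111000 = 0.555 m along the meridian.
East–west component at 56.65°: 5e-06° × 111000 × cos 56.65° ≈ 5e-06 × 61022.5 ≈ 0.305112 m.
Worst case both components are at the extreme and orthogonal: √(0.555² + 0.305112²) ≈ 0.633339 m.

0.63 m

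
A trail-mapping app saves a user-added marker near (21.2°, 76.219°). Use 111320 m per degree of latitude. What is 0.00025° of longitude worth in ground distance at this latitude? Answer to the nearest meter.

One degree of longitude here spans 111320 × cos 21.2° = 111320 × 0.9323 ≈ 103786 m; 0.00025° of that is 25.9466 m.

26 meters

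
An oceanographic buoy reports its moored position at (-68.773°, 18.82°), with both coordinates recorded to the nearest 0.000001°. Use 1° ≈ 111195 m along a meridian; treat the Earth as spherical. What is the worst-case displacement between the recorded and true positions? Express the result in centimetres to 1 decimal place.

5.9 centimetres

Rounding to 6 decimal places leaves each coordinate within ±5e-07° of the true value.
N–S: 5e-07° × 111195 m/° = 0.0555975 m.
E–W at 68.773°: 5e-07° × 111195 × cos 68.773° = 5e-07 × 111195 × 0.3621 ≈ 0.0201298 m.
Combining orthogonally: (0.0555975² + 0.0201298²)^½ ≈ 0.0591295 m.
That is 0.0591295 m = 5.9129 cm.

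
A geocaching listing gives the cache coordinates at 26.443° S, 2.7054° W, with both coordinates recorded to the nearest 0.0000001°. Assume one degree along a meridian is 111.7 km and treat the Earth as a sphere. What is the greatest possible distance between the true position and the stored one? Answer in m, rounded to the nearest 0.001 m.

Rounding to 7 decimal places leaves each coordinate within ±5e-08° of the true value.
Latitude error → 5e-08 × 111700 = 0.005585 m along the meridian.
Longitude error → 5e-08 × 111700 × cos 26.443° = 5e-08 × 111700 × 0.8954 ≈ 0.00500069 m.
Worst case both components are at the extreme and orthogonal: √(0.005585² + 0.00500069²) ≈ 0.0074966 m.

0.007 m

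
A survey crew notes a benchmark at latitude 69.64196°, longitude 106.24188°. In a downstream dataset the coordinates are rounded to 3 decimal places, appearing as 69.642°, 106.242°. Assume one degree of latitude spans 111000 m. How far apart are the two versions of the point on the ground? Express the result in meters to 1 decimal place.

6.4 meters

The latitude changed by -0.00004° and the longitude by -0.00012°.
N–S: -0.00004° × 111000 m/° = -4.44 m.
East–west at this latitude: -0.00012° × 111000 × cos 69.642° ≈ -0.00012 × 38615.2 = -4.63383 m.
Hypotenuse of the two orthogonal shifts: √(4.44² + 4.63383²) = 6.41763 m.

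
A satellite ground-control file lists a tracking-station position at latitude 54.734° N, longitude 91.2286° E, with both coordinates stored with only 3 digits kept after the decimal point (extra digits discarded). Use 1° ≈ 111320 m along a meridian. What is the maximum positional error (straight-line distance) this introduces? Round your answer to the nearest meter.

Truncating at 3 decimal places can drop up to a full unit in the last place, so each coordinate may be off by as much as 0.001°.
Latitude error → 0.001 × 111320 = 111.32 m along the meridian.
East–west component at 54.734°: 0.001° × 111320 × cos 54.734° ≈ 0.001 × 64273.2 ≈ 64.2732 m.
The two errors are perpendicular, so the maximum displacement is √(111.32² + 64.2732²) ≈ 128.543 m.

129 meters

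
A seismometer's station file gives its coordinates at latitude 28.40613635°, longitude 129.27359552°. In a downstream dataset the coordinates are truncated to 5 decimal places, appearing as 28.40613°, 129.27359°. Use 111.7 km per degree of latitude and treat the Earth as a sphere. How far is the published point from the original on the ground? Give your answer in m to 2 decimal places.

Δlat = 28.40613635 − 28.40613 = +0.00000635°; Δlon = 129.27359552 − 129.27359 = +0.00000552°.
N–S: 0.00000635° × 111700 m/° = 0.709295 m.
East–west at this latitude: 0.00000552° × 111700 × cos 28.4061° ≈ 0.00000552 × 98251.1 = 0.542346 m.
Hypotenuse of the two orthogonal shifts: √(0.709295² + 0.542346²) = 0.892882 m.

0.89 m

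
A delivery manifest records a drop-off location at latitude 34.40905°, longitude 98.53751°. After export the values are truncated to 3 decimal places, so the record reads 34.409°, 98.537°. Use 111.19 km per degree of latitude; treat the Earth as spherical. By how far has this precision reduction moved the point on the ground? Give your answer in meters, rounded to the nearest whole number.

Δlat = 34.40905 − 34.409 = +0.00005°; Δlon = 98.53751 − 98.537 = +0.00051°.
North–south shift: 0.00005 × 111190 = 5.5595 m.
E–W at 34.409°: 0.00051° × 111190 × cos 34.409° = 0.00051 × 111190 × 0.8250 ≈ 46.7846 m.
Hypotenuse of the two orthogonal shifts: √(5.5595² + 46.7846²) = 47.1138 m.

47 meters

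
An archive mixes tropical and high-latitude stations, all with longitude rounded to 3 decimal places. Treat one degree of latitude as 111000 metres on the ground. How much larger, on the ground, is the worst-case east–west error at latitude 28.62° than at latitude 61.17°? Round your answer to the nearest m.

22 m

Rounding to 3 decimal places leaves the longitude within ±0.0005° of the true value.
Error at 28.62° = 0.0005° × 111000 × cos 28.62° ≈ 55.5 × 0.8778 = 48.719 m.
Error at 61.17° = 0.0005° × 111000 × cos 61.17° ≈ 55.5 × 0.4822 = 26.763 m.
So the lower-latitude error exceeds the higher by 48.719 − 26.763 = 21.956 m.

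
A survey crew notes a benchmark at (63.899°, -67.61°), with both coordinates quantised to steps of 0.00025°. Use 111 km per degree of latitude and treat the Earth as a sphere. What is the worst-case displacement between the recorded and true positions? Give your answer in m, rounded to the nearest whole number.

15 m

With a 0.00025° grid the true value lies within half a step, ±0.00025°/2 = ±0.000125°, of the stored one.
Latitude error → 0.000125 × 111000 = 13.875 m along the meridian.
E–W at 63.899°: 0.000125° × 111000 × cos 63.899° = 0.000125 × 111000 × 0.4400 ≈ 6.10437 m.
Worst case both components are at the extreme and orthogonal: √(13.875² + 6.10437²) ≈ 15.1585 m.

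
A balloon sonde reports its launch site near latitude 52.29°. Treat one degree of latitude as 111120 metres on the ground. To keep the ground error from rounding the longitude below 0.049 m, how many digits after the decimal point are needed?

6

At 52.29° one degree of longitude covers 111120 × cos 52.29° ≈ 111120 × 0.6117 ≈ 67968.2 m.
Rounding to N decimal places gives at most 0.5 × 10⁻ᴺ degrees of error, i.e. 0.5 × 10⁻ᴺ × 67968.2 m.
Setting 33984.1 × 10⁻ᴺ ≤ 0.049 gives 10ᴺ ≥ 6.936e+05, i.e. N ≥ 5.84.
At 5 places the error can reach 0.34 m, but 6 places keeps it to 0.034 m.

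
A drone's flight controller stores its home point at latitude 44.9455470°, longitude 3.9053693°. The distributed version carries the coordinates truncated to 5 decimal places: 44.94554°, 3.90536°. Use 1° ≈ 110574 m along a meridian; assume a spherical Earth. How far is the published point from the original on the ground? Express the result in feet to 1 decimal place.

Δlat = 44.9455470 − 44.94554 = +0.0000070°; Δlon = 3.9053693 − 3.90536 = +0.0000093°.
N–S: 0.0000070° × 110574 m/° = 0.774018 m.
East–west at this latitude: 0.0000093° × 110574 × cos 44.9455° ≈ 0.0000093 × 78261.9 = 0.727836 m.
Hypotenuse of the two orthogonal shifts: √(0.774018² + 0.727836²) = 1.06247 m.
Converting: 1.06247 m × 3.2808 ft/m ≈ 3.4858 ft.

3.5 feet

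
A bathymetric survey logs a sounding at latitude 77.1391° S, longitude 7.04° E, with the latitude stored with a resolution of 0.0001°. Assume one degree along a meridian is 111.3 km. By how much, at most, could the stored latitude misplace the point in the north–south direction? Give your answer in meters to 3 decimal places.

5.565 meters

With a 0.0001° grid the true value lies within half a step, ±0.0001°/2 = ±5e-05°, of the stored one.
North–south distance: 5e-05° × 111300 m/° = 5.565 m.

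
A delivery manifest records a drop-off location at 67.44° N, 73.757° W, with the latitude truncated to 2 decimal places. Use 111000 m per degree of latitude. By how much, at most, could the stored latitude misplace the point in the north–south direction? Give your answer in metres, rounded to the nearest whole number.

1110 metres

Truncating at 2 decimal places can drop up to a full unit in the last place, so the latitude may be off by as much as 0.01°.
Along the meridian that is 0.01° × 111000 m/° = 1110 m.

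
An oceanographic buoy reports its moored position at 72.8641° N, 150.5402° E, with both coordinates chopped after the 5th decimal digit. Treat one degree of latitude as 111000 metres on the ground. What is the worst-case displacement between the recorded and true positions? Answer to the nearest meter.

1 meters

Truncating at 5 decimal places can drop up to a full unit in the last place, so each coordinate may be off by as much as 1e-05°.
North–south component: 1e-05° × 111000 = 1.11 m.
E–W at 72.8641°: 1e-05° × 111000 × cos 72.8641° = 1e-05 × 111000 × 0.2946 ≈ 0.327049 m.
Worst case both components are at the extreme and orthogonal: √(1.11² + 0.327049²) ≈ 1.15718 m.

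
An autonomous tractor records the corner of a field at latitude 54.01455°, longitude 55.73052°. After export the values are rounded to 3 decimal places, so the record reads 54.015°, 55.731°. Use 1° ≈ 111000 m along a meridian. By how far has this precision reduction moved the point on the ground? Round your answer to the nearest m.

Δlat = 54.01455 − 54.015 = -0.00045°; Δlon = 55.73052 − 55.731 = -0.00048°.
North–south shift: -0.00045 × 111000 = -49.95 m.
E–W at 54.015°: -0.00048° × 111000 × cos 54.015° = -0.00048 × 111000 × 0.5876 ≈ -31.3059 m.
Hypotenuse of the two orthogonal shifts: √(49.95² + 31.3059²) = 58.9497 m.

59 m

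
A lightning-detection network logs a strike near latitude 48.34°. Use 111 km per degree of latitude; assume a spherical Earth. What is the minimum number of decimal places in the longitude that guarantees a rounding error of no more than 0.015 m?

7

At 48.34° one degree of longitude covers 111000 × cos 48.34° ≈ 111000 × 0.6647 ≈ 73782.7 m.
Rounding to N decimal places gives at most 0.5 × 10⁻ᴺ degrees of error, i.e. 0.5 × 10⁻ᴺ × 73782.7 m.
Setting 36891.3 × 10⁻ᴺ ≤ 0.015 gives 10ᴺ ≥ 2.459e+06, i.e. N ≥ 6.39.
At 6 places the error can reach 0.0369 m, but 7 places keeps it to 0.00369 m.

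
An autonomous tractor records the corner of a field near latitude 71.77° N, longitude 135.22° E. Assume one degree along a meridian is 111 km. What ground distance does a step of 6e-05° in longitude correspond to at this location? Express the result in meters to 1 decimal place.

2.1 meters

One degree of longitude here spans 111000 × cos 71.77° = 111000 × 0.3128 ≈ 34724.4 m; 6e-05° of that is 2.08346 m.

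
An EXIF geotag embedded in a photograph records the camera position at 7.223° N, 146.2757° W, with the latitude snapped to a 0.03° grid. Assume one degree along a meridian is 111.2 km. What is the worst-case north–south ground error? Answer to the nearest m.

1668 m

With a 0.03° grid the true value lies within half a step, ±0.03°/2 = ±0.015°, of the stored one.
So the N–S error is at most 0.015 × 111200 = 1668 m.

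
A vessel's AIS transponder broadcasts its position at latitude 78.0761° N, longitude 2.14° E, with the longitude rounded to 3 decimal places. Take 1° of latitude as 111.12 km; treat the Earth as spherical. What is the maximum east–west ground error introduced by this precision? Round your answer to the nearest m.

Rounding to 3 decimal places leaves the longitude within ±0.0005° of the true value.
One degree of longitude at 78.0761° is 111120 × cos 78.0761° ≈ 111120 × 0.2066 = 22958.8 m.
Maximum E–W displacement: 0.0005 × 22958.8 = 11.4794 m.

11 m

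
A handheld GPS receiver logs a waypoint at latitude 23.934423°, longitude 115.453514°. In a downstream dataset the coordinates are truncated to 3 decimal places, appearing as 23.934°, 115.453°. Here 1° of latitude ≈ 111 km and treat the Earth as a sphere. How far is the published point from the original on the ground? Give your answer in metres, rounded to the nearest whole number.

70 metres

Δlat = 23.934423 − 23.934 = +0.000423°; Δlon = 115.453514 − 115.453 = +0.000514°.
North–south shift: 0.000423 × 111000 = 46.953 m.
East–west at this latitude: 0.000514° × 111000 × cos 23.934° ≈ 0.000514 × 101455 = 52.1481 m.
Distance: √(46.953² + 52.1481²) ≈ 70.1713 m.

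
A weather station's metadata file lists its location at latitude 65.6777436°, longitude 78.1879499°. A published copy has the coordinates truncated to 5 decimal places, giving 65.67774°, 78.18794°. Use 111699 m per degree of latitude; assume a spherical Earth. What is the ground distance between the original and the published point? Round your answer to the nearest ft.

Δlat = 65.6777436 − 65.67774 = +0.0000036°; Δlon = 78.1879499 − 78.18794 = +0.0000099°.
North–south shift: 0.0000036 × 111699 = 0.402116 m.
E–W at 65.6777°: 0.0000099° × 111699 × cos 65.6777° = 0.0000099 × 111699 × 0.4119 ≈ 0.455452 m.
Combined displacement = (0.402116² + 0.455452²)^½ ≈ 0.607564 m.
In feet: 0.607564 m ÷ 0.3048 ≈ 1.9933 ft.

2 ft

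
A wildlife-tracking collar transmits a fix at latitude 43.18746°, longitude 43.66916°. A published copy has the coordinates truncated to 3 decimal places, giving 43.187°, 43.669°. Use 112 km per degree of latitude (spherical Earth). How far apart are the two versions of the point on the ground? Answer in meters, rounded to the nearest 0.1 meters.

The latitude changed by +0.00046° and the longitude by +0.00016°.
North–south shift: 0.00046 × 112000 = 51.52 m.
East–west at this latitude: 0.00016° × 112000 × cos 43.187° ≈ 0.00016 × 81661.9 = 13.0659 m.
Hypotenuse of the two orthogonal shifts: √(51.52² + 13.0659²) = 53.151 m.

53.2 meters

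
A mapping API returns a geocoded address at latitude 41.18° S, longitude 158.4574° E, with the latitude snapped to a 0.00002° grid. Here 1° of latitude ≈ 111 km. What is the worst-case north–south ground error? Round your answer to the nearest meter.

With a 0.00002° grid the true value lies within half a step, ±0.00002°/2 = ±1e-05°, of the stored one.
Along the meridian that is 1e-05° × 111000 m/° = 1.11 m.

1 meters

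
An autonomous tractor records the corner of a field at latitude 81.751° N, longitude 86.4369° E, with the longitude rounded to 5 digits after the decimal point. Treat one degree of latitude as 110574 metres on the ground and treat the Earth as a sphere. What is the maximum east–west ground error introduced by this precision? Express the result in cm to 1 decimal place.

Rounding to 5 decimal places leaves the longitude within ±5e-06° of the true value.
At latitude 81.751° a degree of longitude spans 110574 m × cos 81.751° = 110574 × 0.1435 ≈ 15864.6 m.
East–west error: 5e-06° × 15864.6 m/° ≈ 0.0793232 m.
That is 0.0793232 m = 7.9323 cm.

7.9 cm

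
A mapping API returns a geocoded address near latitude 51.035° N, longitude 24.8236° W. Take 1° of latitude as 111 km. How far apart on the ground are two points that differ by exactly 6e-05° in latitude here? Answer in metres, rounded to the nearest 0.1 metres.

6.7 metres

Along a meridian 6e-05° is 6e-05 × 111000 = 6.66 m.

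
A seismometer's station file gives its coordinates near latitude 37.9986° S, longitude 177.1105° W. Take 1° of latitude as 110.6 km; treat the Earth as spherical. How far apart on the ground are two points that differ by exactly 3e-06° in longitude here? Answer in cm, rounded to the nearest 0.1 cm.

At 37.9986° a degree of longitude is 110600 × cos 37.9986° ≈ 87155.7 m, so 3e-06° corresponds to 0.261467 m.
That is 0.261467 m = 26.147 cm.

26.1 cm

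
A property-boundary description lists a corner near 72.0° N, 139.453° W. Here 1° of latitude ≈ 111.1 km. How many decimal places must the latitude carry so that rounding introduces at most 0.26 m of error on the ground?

6 decimal places

One degree of latitude covers 111100 m.
With N decimal places the half-ulp bound is 0.5·10⁻ᴺ°, or 0.5·10⁻ᴺ × 111100 m on the ground.
Need 0.5 × 111100 × 10⁻ᴺ ≤ 0.26 → 10⁻ᴺ ≤ 4.680e-06, so N ≥ 5.33.
At 5 places the error can reach 0.555 m, but 6 places keeps it to 0.0555 m.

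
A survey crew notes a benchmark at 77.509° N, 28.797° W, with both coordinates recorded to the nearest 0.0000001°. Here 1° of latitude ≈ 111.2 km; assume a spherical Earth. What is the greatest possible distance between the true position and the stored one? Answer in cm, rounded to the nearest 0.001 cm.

0.569 cm

Rounding to 7 decimal places leaves each coordinate within ±5e-08° of the true value.
Latitude error → 5e-08 × 111200 = 0.00556 m along the meridian.
Longitude error → 5e-08 × 111200 × cos 77.509° = 5e-08 × 111200 × 0.2163 ≈ 0.00120255 m.
The two errors are perpendicular, so the maximum displacement is √(0.00556² + 0.00120255²) ≈ 0.00568856 m.
That is 0.00568856 m = 0.56886 cm.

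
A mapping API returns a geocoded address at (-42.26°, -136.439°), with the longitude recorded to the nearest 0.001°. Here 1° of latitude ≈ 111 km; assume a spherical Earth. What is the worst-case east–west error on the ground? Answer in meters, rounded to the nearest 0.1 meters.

Rounding to 3 decimal places leaves the longitude within ±0.0005° of the true value.
One degree of longitude at 42.26° is 111000 × cos 42.26° ≈ 111000 × 0.7401 = 82151.2 m.
East–west error: 0.0005° × 82151.2 m/° ≈ 41.0756 m.

41.1 meters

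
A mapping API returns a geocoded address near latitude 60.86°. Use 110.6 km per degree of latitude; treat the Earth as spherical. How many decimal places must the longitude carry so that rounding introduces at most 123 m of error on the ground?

3

At 60.86° one degree of longitude covers 110600 × cos 60.86° ≈ 110600 × 0.4869 ≈ 53856.1 m.
N decimal places → at most half a unit in the last place, 0.5 × 10⁻ᴺ° = 53856.1/2 × 10⁻ᴺ m.
Need 0.5 × 53856.1 × 10⁻ᴺ ≤ 123 → 10⁻ᴺ ≤ 4.568e-03, so N ≥ 2.34.
So 3 decimal places suffice (26.9 m); 2 would allow up to 269 m.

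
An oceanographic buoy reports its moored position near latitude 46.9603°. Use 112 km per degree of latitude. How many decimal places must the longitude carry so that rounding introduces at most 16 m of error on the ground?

4 decimal places

At 46.9603° one degree of longitude covers 112000 × cos 46.9603° ≈ 112000 × 0.6825 ≈ 76440.6 m.
Rounding to N decimal places gives at most 0.5 × 10⁻ᴺ degrees of error, i.e. 0.5 × 10⁻ᴺ × 76440.6 m.
Need 0.5 × 76440.6 × 10⁻ᴺ ≤ 16 → 10⁻ᴺ ≤ 4.186e-04, so N ≥ 3.38.
So 4 decimal places suffice (3.82 m); 3 would allow up to 38.2 m.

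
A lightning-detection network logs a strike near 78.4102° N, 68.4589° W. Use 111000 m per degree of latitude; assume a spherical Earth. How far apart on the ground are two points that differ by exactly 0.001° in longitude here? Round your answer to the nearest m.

At 78.4102° a degree of longitude is 111000 × cos 78.4102° ≈ 22300.3 m, so 0.001° corresponds to 22.3003 m.

22 m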